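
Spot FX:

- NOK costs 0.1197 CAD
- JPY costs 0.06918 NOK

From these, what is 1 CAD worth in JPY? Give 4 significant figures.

1 CAD ÷ 0.1197 = 8.35422 NOK
8.35422 NOK ÷ 0.06918 = 120.761 JPY

CAD/JPY = 120.8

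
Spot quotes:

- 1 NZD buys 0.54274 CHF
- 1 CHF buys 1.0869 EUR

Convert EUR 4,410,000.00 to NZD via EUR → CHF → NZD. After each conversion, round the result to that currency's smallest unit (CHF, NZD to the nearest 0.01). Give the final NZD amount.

NZD 7,475,791.34

EUR 4,410,000.00 ÷ 1.0869 = CHF 4,057,410.99
CHF 4,057,410.99 ÷ 0.54274 = NZD 7,475,791.34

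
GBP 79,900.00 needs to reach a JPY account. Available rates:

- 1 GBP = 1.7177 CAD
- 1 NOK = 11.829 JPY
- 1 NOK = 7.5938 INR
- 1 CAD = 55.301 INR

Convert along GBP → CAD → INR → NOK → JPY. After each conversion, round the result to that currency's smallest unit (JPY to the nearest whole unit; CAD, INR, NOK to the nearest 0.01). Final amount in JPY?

JPY 11,822,681

GBP 79,900.00 × 1.7177 = CAD 137,244.23
CAD 137,244.23 × 55.301 = INR 7,589,743.16
INR 7,589,743.16 ÷ 7.5938 = NOK 999,465.77
NOK 999,465.77 × 11.829 = JPY 11,822,681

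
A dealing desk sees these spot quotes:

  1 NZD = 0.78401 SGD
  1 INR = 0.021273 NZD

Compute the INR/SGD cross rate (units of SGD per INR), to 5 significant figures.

INR/SGD = 0.016678

1 INR × 0.021273 = 0.021273 NZD
0.021273 NZD × 0.78401 = 0.0166782 SGD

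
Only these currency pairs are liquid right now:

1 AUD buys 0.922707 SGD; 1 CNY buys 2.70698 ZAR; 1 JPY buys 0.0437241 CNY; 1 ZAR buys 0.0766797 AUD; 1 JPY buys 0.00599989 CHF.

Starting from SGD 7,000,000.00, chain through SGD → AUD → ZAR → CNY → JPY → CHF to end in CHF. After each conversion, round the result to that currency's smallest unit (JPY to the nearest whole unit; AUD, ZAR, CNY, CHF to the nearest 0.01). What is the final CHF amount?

SGD 7,000,000.00 ÷ 0.922707 = AUD 7,586,373.57
AUD 7,586,373.57 ÷ 0.0766797 = ZAR 98,935,879.64
ZAR 98,935,879.64 ÷ 2.70698 = CNY 36,548,433.92
CNY 36,548,433.92 ÷ 0.0437241 = JPY 835,887,621
JPY 835,887,621 × 0.00599989 = CHF 5,015,233.78

CHF 5,015,233.78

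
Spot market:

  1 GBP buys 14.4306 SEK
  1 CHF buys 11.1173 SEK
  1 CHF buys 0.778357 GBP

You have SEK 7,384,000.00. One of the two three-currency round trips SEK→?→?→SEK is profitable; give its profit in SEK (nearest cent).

Profitable loop is SEK → CHF → GBP → SEK:
SEK 7,384,000.00 ÷ 11.1173 = CHF 664,190.05
CHF 664,190.05 × 0.778357 = GBP 516,976.97
GBP 516,976.97 × 14.4306 = SEK 7,460,287.89
Profit = SEK 7,460,287.89 − SEK 7,384,000.00

Profit: SEK 76,287.89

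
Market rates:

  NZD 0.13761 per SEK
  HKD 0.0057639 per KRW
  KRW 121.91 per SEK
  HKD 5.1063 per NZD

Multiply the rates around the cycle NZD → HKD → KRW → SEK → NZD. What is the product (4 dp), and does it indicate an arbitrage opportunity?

Around NZD → HKD → KRW → SEK → NZD: 1 × 5.1063 ÷ 0.0057639 ÷ 121.91 × 0.13761 = 1.000001
Product ≈ 1 (deviation 0.000%, within rounding noise).

1.0000 (no arbitrage)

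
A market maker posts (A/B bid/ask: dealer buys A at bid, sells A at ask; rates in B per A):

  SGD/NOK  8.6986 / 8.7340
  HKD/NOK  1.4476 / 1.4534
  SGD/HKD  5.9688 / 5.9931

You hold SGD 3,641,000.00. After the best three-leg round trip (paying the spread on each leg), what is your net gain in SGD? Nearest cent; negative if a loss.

Best loop SGD → NOK → HKD → SGD:
SGD 3,641,000.00 × 8.6986 (sell SGD at bid) = NOK 31,671,602.60
NOK 31,671,602.60 ÷ 1.4534 (buy HKD at ask) = HKD 21,791,387.51
HKD 21,791,387.51 ÷ 5.9931 (buy SGD at ask) = SGD 3,636,079.41

Net result: SGD -4,920.59 (no profitable arbitrage after spreads)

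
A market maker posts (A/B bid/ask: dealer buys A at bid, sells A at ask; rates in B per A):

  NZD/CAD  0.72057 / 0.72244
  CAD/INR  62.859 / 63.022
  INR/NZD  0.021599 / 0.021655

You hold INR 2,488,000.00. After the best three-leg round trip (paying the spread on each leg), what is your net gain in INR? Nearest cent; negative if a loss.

Net profit: INR 35,470.45

Best loop INR → CAD → NZD → INR:
INR 2,488,000.00 ÷ 63.022 (buy CAD at ask) = CAD 39,478.28
CAD 39,478.28 ÷ 0.72244 (buy NZD at ask) = NZD 54,645.75
NZD 54,645.75 ÷ 0.021655 (buy INR at ask) = INR 2,523,470.45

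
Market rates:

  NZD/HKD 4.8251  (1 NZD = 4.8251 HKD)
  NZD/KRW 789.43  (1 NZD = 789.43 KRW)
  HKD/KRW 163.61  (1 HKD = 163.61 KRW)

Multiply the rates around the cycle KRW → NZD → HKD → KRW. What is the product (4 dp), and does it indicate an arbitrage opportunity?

Around KRW → NZD → HKD → KRW: 1 ÷ 789.43 × 4.8251 × 163.61 = 1.000006
Product ≈ 1 (deviation 0.001%, within rounding noise).

1.0000 (no arbitrage)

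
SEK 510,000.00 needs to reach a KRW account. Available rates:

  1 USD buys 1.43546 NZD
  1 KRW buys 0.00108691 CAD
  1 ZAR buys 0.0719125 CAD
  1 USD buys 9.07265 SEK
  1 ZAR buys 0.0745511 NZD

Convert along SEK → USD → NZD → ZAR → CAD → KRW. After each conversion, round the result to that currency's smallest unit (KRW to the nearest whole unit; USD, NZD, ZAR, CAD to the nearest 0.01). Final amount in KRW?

SEK 510,000.00 ÷ 9.07265 = USD 56,212.90
USD 56,212.90 × 1.43546 = NZD 80,691.37
NZD 80,691.37 ÷ 0.0745511 = ZAR 1,082,363.24
ZAR 1,082,363.24 × 0.0719125 = CAD 77,835.45
CAD 77,835.45 ÷ 0.00108691 = KRW 71,611,679

KRW 71,611,679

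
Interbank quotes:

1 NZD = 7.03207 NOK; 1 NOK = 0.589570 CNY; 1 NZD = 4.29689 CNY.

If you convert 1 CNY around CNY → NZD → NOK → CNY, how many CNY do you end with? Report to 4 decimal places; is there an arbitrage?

Around CNY → NZD → NOK → CNY: 1 ÷ 4.29689 × 7.03207 × 0.589570 = 0.964860
Product < 1; profitable direction is CNY → NOK → NZD → CNY.

0.9649 (arbitrage exists)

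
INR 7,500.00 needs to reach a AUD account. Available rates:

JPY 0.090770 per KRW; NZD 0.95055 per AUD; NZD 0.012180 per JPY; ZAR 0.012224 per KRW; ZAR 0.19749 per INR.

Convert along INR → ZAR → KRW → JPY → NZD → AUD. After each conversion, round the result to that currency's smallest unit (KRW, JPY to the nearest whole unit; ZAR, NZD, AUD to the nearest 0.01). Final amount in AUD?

INR 7,500.00 × 0.19749 = ZAR 1,481.17
ZAR 1,481.17 ÷ 0.012224 = KRW 121,169
KRW 121,169 × 0.090770 = JPY 10,999
JPY 10,999 × 0.012180 = NZD 133.97
NZD 133.97 ÷ 0.95055 = AUD 140.94

AUD 140.94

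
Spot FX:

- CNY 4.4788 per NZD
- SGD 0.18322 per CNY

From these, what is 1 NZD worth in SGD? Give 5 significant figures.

NZD/SGD = 0.82061

1 NZD × 4.4788 = 4.4788 CNY
4.4788 CNY × 0.18322 = 0.820606 SGD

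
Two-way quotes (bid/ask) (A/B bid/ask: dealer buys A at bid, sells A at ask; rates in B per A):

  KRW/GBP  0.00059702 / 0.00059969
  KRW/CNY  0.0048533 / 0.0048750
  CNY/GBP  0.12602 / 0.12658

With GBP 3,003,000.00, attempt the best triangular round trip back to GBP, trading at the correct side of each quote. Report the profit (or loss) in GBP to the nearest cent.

Best loop GBP → KRW → CNY → GBP:
GBP 3,003,000.00 ÷ 0.00059969 (buy KRW at ask) = KRW 5,007,587,253
KRW 5,007,587,253 × 0.0048533 (sell KRW at bid) = CNY 24,303,323.22
CNY 24,303,323.22 × 0.12602 (sell CNY at bid) = GBP 3,062,704.79

Net profit: GBP 59,704.79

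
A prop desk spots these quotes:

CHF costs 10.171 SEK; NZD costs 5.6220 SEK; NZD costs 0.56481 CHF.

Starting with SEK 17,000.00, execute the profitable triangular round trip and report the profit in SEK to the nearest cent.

Profit: SEK 370.97

Profitable loop is SEK → NZD → CHF → SEK:
SEK 17,000.00 ÷ 5.6220 = NZD 3,023.83
NZD 3,023.83 × 0.56481 = CHF 1,707.89
CHF 1,707.89 × 10.171 = SEK 17,370.97
Profit = SEK 17,370.97 − SEK 17,000.00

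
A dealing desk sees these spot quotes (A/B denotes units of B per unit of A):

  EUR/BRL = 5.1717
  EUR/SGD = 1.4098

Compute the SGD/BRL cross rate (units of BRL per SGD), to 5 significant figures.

SGD/BRL = 3.6684

1 SGD ÷ 1.4098 = 0.70932 EUR
0.70932 EUR × 5.1717 = 3.66839 BRL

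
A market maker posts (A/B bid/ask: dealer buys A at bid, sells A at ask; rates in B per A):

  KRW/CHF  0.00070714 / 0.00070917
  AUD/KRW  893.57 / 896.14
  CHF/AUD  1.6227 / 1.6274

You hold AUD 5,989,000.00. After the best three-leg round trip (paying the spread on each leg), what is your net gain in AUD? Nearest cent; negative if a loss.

Net profit: AUD 151,822.34

Best loop AUD → KRW → CHF → AUD:
AUD 5,989,000.00 × 893.57 (sell AUD at bid) = KRW 5,351,590,730
KRW 5,351,590,730 × 0.00070714 (sell KRW at bid) = CHF 3,784,323.87
CHF 3,784,323.87 × 1.6227 (sell CHF at bid) = AUD 6,140,822.34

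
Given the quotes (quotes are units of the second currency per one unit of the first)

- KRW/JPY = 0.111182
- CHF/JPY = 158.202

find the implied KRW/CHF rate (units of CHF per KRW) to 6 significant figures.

1 KRW × 0.111182 = 0.111182 JPY
0.111182 JPY ÷ 158.202 = 0.000702785 CHF

KRW/CHF = 0.000702785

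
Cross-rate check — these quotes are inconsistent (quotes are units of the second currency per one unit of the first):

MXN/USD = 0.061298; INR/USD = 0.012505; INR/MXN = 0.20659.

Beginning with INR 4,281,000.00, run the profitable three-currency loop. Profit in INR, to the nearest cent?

Profitable loop is INR → MXN → USD → INR:
INR 4,281,000.00 × 0.20659 = MXN 884,411.79
MXN 884,411.79 × 0.061298 = USD 54,212.67
USD 54,212.67 ÷ 0.012505 = INR 4,335,279.80
Profit = INR 4,335,279.80 − INR 4,281,000.00

Profit: INR 54,279.80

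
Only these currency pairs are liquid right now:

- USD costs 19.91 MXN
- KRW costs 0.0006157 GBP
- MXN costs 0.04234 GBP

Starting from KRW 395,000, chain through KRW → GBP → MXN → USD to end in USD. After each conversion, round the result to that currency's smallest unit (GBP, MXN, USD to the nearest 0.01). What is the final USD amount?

KRW 395,000 × 0.0006157 = GBP 243.20
GBP 243.20 ÷ 0.04234 = MXN 5,743.98
MXN 5,743.98 ÷ 19.91 = USD 288.50

USD 288.50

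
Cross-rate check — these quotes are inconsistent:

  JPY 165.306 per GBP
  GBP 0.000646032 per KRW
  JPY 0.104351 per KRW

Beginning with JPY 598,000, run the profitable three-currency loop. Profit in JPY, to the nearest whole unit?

Profitable loop is JPY → KRW → GBP → JPY:
JPY 598,000 ÷ 0.104351 = KRW 5,730,659
KRW 5,730,659 × 0.000646032 = GBP 3,702.19
GBP 3,702.19 × 165.306 = JPY 611,994
Profit = JPY 611,994 − JPY 598,000

Profit: JPY 13,994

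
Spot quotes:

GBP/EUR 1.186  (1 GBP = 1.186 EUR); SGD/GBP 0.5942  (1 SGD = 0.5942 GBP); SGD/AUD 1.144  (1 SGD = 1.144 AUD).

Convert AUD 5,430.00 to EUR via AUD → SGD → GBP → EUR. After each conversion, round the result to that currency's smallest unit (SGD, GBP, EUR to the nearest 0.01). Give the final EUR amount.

AUD 5,430.00 ÷ 1.144 = SGD 4,746.50
SGD 4,746.50 × 0.5942 = GBP 2,820.37
GBP 2,820.37 × 1.186 = EUR 3,344.96

EUR 3,344.96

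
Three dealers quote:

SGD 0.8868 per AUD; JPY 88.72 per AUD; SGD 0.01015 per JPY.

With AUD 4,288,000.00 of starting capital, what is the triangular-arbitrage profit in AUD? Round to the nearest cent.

Profit: AUD 66,283.16

Profitable loop is AUD → JPY → SGD → AUD:
AUD 4,288,000.00 × 88.72 = JPY 380,431,360
JPY 380,431,360 × 0.01015 = SGD 3,861,378.30
SGD 3,861,378.30 ÷ 0.8868 = AUD 4,354,283.16
Profit = AUD 4,354,283.16 − AUD 4,288,000.00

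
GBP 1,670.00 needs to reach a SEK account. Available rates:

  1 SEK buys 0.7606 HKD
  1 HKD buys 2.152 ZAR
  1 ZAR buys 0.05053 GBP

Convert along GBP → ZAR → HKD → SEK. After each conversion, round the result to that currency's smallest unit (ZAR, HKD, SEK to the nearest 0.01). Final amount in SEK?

GBP 1,670.00 ÷ 0.05053 = ZAR 33,049.67
ZAR 33,049.67 ÷ 2.152 = HKD 15,357.65
HKD 15,357.65 ÷ 0.7606 = SEK 20,191.49

SEK 20,191.49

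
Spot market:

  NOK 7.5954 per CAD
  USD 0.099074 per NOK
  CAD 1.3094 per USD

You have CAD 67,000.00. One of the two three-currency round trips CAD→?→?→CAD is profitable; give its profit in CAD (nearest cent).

Profit: CAD 997.37

Profitable loop is CAD → USD → NOK → CAD:
CAD 67,000.00 ÷ 1.3094 = USD 51,168.47
USD 51,168.47 ÷ 0.099074 = NOK 516,467.23
NOK 516,467.23 ÷ 7.5954 = CAD 67,997.37
Profit = CAD 67,997.37 − CAD 67,000.00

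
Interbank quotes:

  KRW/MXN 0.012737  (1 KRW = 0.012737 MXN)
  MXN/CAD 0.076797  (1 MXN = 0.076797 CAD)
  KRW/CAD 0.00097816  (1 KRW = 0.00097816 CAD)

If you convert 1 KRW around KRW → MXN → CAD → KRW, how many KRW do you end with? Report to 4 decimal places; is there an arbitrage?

1.0000 (no arbitrage)

Around KRW → MXN → CAD → KRW: 1 × 0.012737 × 0.076797 ÷ 0.00097816 = 1.000003
Product ≈ 1 (deviation 0.000%, within rounding noise).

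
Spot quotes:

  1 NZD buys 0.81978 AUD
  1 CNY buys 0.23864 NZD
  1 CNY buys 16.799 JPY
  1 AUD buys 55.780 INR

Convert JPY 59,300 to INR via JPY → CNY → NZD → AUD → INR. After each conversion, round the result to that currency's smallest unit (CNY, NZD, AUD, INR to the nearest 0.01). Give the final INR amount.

JPY 59,300 ÷ 16.799 = CNY 3,529.97
CNY 3,529.97 × 0.23864 = NZD 842.39
NZD 842.39 × 0.81978 = AUD 690.57
AUD 690.57 × 55.780 = INR 38,519.99

INR 38,519.99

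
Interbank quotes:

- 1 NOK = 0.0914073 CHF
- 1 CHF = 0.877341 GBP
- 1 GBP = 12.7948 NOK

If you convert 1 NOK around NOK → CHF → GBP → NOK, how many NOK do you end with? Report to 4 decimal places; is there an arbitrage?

1.0261 (arbitrage exists)

Around NOK → CHF → GBP → NOK: 1 × 0.0914073 × 0.877341 × 12.7948 = 1.026084
Product > 1; profitable direction is NOK → CHF → GBP → NOK.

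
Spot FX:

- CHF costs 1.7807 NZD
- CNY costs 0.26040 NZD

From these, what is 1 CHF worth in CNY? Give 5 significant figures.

1 CHF × 1.7807 = 1.7807 NZD
1.7807 NZD ÷ 0.26040 = 6.83833 CNY

CHF/CNY = 6.8383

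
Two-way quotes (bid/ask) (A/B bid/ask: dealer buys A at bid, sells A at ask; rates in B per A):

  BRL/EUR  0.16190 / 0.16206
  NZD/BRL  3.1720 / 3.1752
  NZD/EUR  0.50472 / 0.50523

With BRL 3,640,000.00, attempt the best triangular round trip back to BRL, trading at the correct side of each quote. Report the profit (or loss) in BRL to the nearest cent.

Best loop BRL → EUR → NZD → BRL:
BRL 3,640,000.00 × 0.16190 (sell BRL at bid) = EUR 589,316.00
EUR 589,316.00 ÷ 0.50523 (buy NZD at ask) = NZD 1,166,431.13
NZD 1,166,431.13 × 3.1720 (sell NZD at bid) = BRL 3,699,919.55

Net profit: BRL 59,919.55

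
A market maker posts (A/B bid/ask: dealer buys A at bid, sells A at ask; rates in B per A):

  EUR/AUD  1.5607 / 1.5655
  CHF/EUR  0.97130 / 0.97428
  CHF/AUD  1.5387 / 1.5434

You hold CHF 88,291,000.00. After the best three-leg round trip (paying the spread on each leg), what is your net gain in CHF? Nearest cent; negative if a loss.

Best loop CHF → AUD → EUR → CHF:
CHF 88,291,000.00 × 1.5387 (sell CHF at bid) = AUD 135,853,361.70
AUD 135,853,361.70 ÷ 1.5655 (buy EUR at ask) = EUR 86,779,534.78
EUR 86,779,534.78 ÷ 0.97428 (buy CHF at ask) = CHF 89,070,426.14

Net profit: CHF 779,426.14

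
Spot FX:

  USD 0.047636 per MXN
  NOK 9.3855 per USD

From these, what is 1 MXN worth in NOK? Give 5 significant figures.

1 MXN × 0.047636 = 0.047636 USD
0.047636 USD × 9.3855 = 0.447088 NOK

MXN/NOK = 0.44709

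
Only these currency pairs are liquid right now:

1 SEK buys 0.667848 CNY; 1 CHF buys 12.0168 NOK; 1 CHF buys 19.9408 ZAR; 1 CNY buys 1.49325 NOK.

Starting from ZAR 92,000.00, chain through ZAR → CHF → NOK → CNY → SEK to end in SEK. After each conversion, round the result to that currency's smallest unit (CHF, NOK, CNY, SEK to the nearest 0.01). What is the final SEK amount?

SEK 55,593.53

ZAR 92,000.00 ÷ 19.9408 = CHF 4,613.66
CHF 4,613.66 × 12.0168 = NOK 55,441.43
NOK 55,441.43 ÷ 1.49325 = CNY 37,128.03
CNY 37,128.03 ÷ 0.667848 = SEK 55,593.53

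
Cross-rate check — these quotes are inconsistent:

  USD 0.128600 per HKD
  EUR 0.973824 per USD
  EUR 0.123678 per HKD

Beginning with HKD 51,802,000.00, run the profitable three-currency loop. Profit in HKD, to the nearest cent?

Profitable loop is HKD → USD → EUR → HKD:
HKD 51,802,000.00 × 0.128600 = USD 6,661,737.20
USD 6,661,737.20 × 0.973824 = EUR 6,487,359.57
EUR 6,487,359.57 ÷ 0.123678 = HKD 52,453,626.09
Profit = HKD 52,453,626.09 − HKD 51,802,000.00

Profit: HKD 651,626.09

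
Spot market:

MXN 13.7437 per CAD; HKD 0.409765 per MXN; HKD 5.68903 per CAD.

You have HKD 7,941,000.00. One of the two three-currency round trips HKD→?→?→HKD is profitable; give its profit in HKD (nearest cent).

Profit: HKD 80,856.57

Profitable loop is HKD → MXN → CAD → HKD:
HKD 7,941,000.00 ÷ 0.409765 = MXN 19,379,400.39
MXN 19,379,400.39 ÷ 13.7437 = CAD 1,410,057.00
CAD 1,410,057.00 × 5.68903 = HKD 8,021,856.57
Profit = HKD 8,021,856.57 − HKD 7,941,000.00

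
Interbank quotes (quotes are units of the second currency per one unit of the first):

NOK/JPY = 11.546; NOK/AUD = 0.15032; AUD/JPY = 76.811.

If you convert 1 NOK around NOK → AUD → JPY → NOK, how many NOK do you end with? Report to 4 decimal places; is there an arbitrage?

1.0000 (no arbitrage)

Around NOK → AUD → JPY → NOK: 1 × 0.15032 × 76.811 ÷ 11.546 = 1.000020
Product ≈ 1 (deviation 0.002%, within rounding noise).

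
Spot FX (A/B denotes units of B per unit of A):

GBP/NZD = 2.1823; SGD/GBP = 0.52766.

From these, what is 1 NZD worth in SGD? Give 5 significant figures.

NZD/SGD = 0.86842

1 NZD ÷ 2.1823 = 0.458232 GBP
0.458232 GBP ÷ 0.52766 = 0.868423 SGD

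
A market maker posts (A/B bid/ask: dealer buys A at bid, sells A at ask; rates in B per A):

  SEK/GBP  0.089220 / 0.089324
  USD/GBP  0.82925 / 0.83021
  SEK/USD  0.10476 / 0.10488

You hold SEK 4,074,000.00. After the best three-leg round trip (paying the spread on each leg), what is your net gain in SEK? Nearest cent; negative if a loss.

Net profit: SEK 100,482.11

Best loop SEK → GBP → USD → SEK:
SEK 4,074,000.00 × 0.089220 (sell SEK at bid) = GBP 363,482.28
GBP 363,482.28 ÷ 0.83021 (buy USD at ask) = USD 437,819.68
USD 437,819.68 ÷ 0.10488 (buy SEK at ask) = SEK 4,174,482.11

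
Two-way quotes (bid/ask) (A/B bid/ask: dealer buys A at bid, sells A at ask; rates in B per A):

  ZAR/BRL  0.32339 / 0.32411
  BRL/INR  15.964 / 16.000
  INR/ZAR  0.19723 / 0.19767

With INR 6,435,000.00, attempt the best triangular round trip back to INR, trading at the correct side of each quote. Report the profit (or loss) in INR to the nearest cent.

Net profit: INR 117,240.52

Best loop INR → ZAR → BRL → INR:
INR 6,435,000.00 × 0.19723 (sell INR at bid) = ZAR 1,269,175.05
ZAR 1,269,175.05 × 0.32339 (sell ZAR at bid) = BRL 410,438.52
BRL 410,438.52 × 15.964 (sell BRL at bid) = INR 6,552,240.52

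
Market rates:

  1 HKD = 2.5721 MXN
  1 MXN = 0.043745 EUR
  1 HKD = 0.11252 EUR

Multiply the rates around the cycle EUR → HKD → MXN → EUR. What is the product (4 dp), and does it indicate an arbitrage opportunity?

Around EUR → HKD → MXN → EUR: 1 ÷ 0.11252 × 2.5721 × 0.043745 = 0.999969
Product ≈ 1 (deviation 0.003%, within rounding noise).

1.0000 (no arbitrage)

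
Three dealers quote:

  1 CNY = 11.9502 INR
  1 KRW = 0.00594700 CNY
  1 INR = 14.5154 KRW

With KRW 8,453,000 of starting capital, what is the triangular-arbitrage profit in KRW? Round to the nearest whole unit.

Profitable loop is KRW → CNY → INR → KRW:
KRW 8,453,000 × 0.00594700 = CNY 50,269.99
CNY 50,269.99 × 11.9502 = INR 600,736.45
INR 600,736.45 × 14.5154 = KRW 8,719,930
Profit = KRW 8,719,930 − KRW 8,453,000

Profit: KRW 266,930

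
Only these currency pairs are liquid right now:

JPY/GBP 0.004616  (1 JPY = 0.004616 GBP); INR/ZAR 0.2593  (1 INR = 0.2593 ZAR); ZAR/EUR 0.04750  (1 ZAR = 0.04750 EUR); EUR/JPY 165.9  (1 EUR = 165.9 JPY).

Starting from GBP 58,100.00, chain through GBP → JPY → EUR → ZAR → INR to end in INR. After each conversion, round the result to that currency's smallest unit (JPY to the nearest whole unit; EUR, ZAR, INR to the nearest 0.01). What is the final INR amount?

GBP 58,100.00 ÷ 0.004616 = JPY 12,586,655
JPY 12,586,655 ÷ 165.9 = EUR 75,868.93
EUR 75,868.93 ÷ 0.04750 = ZAR 1,597,240.63
ZAR 1,597,240.63 ÷ 0.2593 = INR 6,159,817.32

INR 6,159,817.32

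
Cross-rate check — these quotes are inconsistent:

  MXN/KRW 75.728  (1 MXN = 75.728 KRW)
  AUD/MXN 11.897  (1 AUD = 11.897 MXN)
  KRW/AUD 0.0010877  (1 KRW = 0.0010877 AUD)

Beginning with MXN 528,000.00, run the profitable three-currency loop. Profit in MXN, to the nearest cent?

Profitable loop is MXN → AUD → KRW → MXN:
MXN 528,000.00 ÷ 11.897 = AUD 44,380.94
AUD 44,380.94 ÷ 0.0010877 = KRW 40,802,553
KRW 40,802,553 ÷ 75.728 = MXN 538,804.04
Profit = MXN 538,804.04 − MXN 528,000.00

Profit: MXN 10,804.04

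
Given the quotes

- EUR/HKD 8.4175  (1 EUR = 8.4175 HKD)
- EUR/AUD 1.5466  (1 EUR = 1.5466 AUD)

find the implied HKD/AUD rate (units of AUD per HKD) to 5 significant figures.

1 HKD ÷ 8.4175 = 0.1188 EUR
0.1188 EUR × 1.5466 = 0.183736 AUD

HKD/AUD = 0.18374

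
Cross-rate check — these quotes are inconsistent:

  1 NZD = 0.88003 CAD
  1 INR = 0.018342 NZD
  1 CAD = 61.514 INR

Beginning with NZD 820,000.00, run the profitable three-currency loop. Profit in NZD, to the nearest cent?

Profitable loop is NZD → INR → CAD → NZD:
NZD 820,000.00 ÷ 0.018342 = INR 44,706,138.92
INR 44,706,138.92 ÷ 61.514 = CAD 726,763.65
CAD 726,763.65 ÷ 0.88003 = NZD 825,839.63
Profit = NZD 825,839.63 − NZD 820,000.00

Profit: NZD 5,839.63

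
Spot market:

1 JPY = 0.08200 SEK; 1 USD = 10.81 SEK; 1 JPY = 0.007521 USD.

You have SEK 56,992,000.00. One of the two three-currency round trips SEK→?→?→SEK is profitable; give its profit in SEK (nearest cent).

Profit: SEK 489,284.90

Profitable loop is SEK → USD → JPY → SEK:
SEK 56,992,000.00 ÷ 10.81 = USD 5,272,155.41
USD 5,272,155.41 ÷ 0.007521 = JPY 700,991,279
JPY 700,991,279 × 0.08200 = SEK 57,481,284.90
Profit = SEK 57,481,284.90 − SEK 56,992,000.00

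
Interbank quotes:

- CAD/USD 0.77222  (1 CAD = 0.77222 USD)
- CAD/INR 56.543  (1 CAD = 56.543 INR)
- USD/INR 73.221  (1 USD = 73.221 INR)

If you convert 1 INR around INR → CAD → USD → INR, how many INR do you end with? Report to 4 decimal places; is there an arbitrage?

Around INR → CAD → USD → INR: 1 ÷ 56.543 × 0.77222 × 73.221 = 0.999995
Product ≈ 1 (deviation 0.000%, within rounding noise).

1.0000 (no arbitrage)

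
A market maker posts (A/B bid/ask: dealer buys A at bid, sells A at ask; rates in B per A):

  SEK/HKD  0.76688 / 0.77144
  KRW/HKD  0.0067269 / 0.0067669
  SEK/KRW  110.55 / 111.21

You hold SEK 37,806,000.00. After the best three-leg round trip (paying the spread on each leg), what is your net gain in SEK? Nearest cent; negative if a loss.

Best loop SEK → HKD → KRW → SEK:
SEK 37,806,000.00 × 0.76688 (sell SEK at bid) = HKD 28,992,665.28
HKD 28,992,665.28 ÷ 0.0067669 (buy KRW at ask) = KRW 4,284,482,596
KRW 4,284,482,596 ÷ 111.21 (buy SEK at ask) = SEK 38,526,055.18

Net profit: SEK 720,055.18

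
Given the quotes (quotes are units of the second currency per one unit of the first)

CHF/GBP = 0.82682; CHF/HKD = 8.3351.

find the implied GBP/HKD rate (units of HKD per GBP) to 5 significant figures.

GBP/HKD = 10.081

1 GBP ÷ 0.82682 = 1.20945 CHF
1.20945 CHF × 8.3351 = 10.0809 HKD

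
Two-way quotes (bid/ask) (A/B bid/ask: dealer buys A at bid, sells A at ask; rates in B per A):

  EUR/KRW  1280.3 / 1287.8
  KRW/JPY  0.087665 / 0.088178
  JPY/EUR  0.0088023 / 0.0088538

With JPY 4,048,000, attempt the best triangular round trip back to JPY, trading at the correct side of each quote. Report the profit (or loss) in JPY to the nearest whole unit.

Best loop JPY → KRW → EUR → JPY:
JPY 4,048,000 ÷ 0.088178 (buy KRW at ask) = KRW 45,907,142
KRW 45,907,142 ÷ 1287.8 (buy EUR at ask) = EUR 35,647.73
EUR 35,647.73 ÷ 0.0088538 (buy JPY at ask) = JPY 4,026,263

Net result: JPY -21,737 (no profitable arbitrage after spreads)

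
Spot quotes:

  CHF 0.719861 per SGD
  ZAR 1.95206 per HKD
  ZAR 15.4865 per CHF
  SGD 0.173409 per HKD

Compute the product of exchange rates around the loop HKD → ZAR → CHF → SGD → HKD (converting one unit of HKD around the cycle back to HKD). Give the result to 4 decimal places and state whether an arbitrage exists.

1.0098 (arbitrage exists)

Around HKD → ZAR → CHF → SGD → HKD: 1 × 1.95206 ÷ 15.4865 ÷ 0.719861 ÷ 0.173409 = 1.009763
Product > 1; profitable direction is HKD → ZAR → CHF → SGD → HKD.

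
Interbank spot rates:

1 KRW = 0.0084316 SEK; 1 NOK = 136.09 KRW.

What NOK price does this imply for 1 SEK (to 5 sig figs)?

1 SEK ÷ 0.0084316 = 118.601 KRW
118.601 KRW ÷ 136.09 = 0.871493 NOK

SEK/NOK = 0.87149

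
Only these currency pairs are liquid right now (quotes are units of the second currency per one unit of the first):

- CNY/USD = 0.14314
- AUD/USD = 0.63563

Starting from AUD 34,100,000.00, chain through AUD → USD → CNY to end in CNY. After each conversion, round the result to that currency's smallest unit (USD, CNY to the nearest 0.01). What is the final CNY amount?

CNY 151,425,059.38

AUD 34,100,000.00 × 0.63563 = USD 21,674,983.00
USD 21,674,983.00 ÷ 0.14314 = CNY 151,425,059.38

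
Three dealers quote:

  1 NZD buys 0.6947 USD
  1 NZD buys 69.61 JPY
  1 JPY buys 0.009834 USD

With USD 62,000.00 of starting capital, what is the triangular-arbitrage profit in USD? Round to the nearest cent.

Profit: USD 919.77

Profitable loop is USD → JPY → NZD → USD:
USD 62,000.00 ÷ 0.009834 = JPY 6,304,657
JPY 6,304,657 ÷ 69.61 = NZD 90,571.14
NZD 90,571.14 × 0.6947 = USD 62,919.77
Profit = USD 62,919.77 − USD 62,000.00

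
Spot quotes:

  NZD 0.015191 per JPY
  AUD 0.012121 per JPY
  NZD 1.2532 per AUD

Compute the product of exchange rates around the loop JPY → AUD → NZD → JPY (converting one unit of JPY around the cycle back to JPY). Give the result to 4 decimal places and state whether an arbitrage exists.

Around JPY → AUD → NZD → JPY: 1 × 0.012121 × 1.2532 ÷ 0.015191 = 0.999937
Product ≈ 1 (deviation 0.006%, within rounding noise).

0.9999 (no arbitrage)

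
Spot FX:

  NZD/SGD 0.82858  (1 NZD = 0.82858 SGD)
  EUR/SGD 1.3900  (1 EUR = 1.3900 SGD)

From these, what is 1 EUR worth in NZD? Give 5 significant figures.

EUR/NZD = 1.6776

1 EUR × 1.3900 = 1.39 SGD
1.39 SGD ÷ 0.82858 = 1.67757 NZD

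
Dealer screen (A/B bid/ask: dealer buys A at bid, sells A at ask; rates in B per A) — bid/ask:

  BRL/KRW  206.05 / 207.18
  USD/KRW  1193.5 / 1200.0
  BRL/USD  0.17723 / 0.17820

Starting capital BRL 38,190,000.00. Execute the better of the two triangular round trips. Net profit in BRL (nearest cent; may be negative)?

Net profit: BRL 800,741.15

Best loop BRL → USD → KRW → BRL:
BRL 38,190,000.00 × 0.17723 (sell BRL at bid) = USD 6,768,413.70
USD 6,768,413.70 × 1193.5 (sell USD at bid) = KRW 8,078,101,751
KRW 8,078,101,751 ÷ 207.18 (buy BRL at ask) = BRL 38,990,741.15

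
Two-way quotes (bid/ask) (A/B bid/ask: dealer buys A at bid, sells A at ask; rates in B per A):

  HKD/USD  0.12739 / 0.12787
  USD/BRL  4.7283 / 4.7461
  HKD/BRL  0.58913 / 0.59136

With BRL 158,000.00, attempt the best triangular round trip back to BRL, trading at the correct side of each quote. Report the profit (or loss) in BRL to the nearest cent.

Best loop BRL → HKD → USD → BRL:
BRL 158,000.00 ÷ 0.59136 (buy HKD at ask) = HKD 267,180.74
HKD 267,180.74 × 0.12739 (sell HKD at bid) = USD 34,036.15
USD 34,036.15 × 4.7283 (sell USD at bid) = BRL 160,933.15

Net profit: BRL 2,933.15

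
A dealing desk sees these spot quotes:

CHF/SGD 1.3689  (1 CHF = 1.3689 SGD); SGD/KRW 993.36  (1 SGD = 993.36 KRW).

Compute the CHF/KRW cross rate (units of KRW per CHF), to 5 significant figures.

CHF/KRW = 1359.8

1 CHF × 1.3689 = 1.3689 SGD
1.3689 SGD × 993.36 = 1359.81 KRW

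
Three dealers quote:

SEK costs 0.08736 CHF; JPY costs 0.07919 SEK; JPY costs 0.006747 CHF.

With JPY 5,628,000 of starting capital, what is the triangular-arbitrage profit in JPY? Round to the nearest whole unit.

Profitable loop is JPY → SEK → CHF → JPY:
JPY 5,628,000 × 0.07919 = SEK 445,681.32
SEK 445,681.32 × 0.08736 = CHF 38,934.72
CHF 38,934.72 ÷ 0.006747 = JPY 5,770,671
Profit = JPY 5,770,671 − JPY 5,628,000

Profit: JPY 142,671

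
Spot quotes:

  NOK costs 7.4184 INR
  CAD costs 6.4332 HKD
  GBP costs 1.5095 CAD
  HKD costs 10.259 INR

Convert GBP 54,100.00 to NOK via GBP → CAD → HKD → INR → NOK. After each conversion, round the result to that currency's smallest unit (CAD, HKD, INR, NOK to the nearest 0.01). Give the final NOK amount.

GBP 54,100.00 × 1.5095 = CAD 81,663.95
CAD 81,663.95 × 6.4332 = HKD 525,360.52
HKD 525,360.52 × 10.259 = INR 5,389,673.57
INR 5,389,673.57 ÷ 7.4184 = NOK 726,527.76

NOK 726,527.76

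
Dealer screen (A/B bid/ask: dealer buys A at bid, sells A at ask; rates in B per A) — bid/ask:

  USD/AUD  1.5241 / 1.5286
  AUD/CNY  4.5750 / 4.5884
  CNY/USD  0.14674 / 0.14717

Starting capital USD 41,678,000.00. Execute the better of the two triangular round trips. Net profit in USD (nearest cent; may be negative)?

Best loop USD → AUD → CNY → USD:
USD 41,678,000.00 × 1.5241 (sell USD at bid) = AUD 63,521,439.80
AUD 63,521,439.80 × 4.5750 (sell AUD at bid) = CNY 290,610,587.08
CNY 290,610,587.08 × 0.14674 (sell CNY at bid) = USD 42,644,197.55

Net profit: USD 966,197.55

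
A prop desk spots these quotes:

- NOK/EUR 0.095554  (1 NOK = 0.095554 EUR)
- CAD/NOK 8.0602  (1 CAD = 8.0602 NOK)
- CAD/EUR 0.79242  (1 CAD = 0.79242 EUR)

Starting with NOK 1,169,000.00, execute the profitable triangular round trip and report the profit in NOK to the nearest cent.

Profitable loop is NOK → CAD → EUR → NOK:
NOK 1,169,000.00 ÷ 8.0602 = CAD 145,033.62
CAD 145,033.62 × 0.79242 = EUR 114,927.54
EUR 114,927.54 ÷ 0.095554 = NOK 1,202,749.68
Profit = NOK 1,202,749.68 − NOK 1,169,000.00

Profit: NOK 33,749.68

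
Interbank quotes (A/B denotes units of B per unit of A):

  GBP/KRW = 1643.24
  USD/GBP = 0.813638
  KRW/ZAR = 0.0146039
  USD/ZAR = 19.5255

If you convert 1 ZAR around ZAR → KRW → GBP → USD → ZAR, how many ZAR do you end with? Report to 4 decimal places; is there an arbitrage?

Around ZAR → KRW → GBP → USD → ZAR: 1 ÷ 0.0146039 ÷ 1643.24 ÷ 0.813638 × 19.5255 = 1.000003
Product ≈ 1 (deviation 0.000%, within rounding noise).

1.0000 (no arbitrage)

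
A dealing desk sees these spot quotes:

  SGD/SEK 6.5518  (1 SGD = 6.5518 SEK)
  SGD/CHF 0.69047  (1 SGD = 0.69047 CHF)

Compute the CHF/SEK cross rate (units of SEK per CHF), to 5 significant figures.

CHF/SEK = 9.4889

1 CHF ÷ 0.69047 = 1.44829 SGD
1.44829 SGD × 6.5518 = 9.4889 SEK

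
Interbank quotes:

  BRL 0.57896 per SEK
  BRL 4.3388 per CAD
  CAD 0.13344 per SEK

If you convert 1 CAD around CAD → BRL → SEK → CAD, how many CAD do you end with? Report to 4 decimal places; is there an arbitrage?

Around CAD → BRL → SEK → CAD: 1 × 4.3388 ÷ 0.57896 × 0.13344 = 1.000016
Product ≈ 1 (deviation 0.002%, within rounding noise).

1.0000 (no arbitrage)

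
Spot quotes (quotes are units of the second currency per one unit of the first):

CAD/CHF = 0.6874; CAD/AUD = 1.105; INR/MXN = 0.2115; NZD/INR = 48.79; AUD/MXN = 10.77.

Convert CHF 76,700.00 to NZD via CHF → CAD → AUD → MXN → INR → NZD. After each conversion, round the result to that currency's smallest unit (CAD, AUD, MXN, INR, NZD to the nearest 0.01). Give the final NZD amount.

NZD 128,683.44

CHF 76,700.00 ÷ 0.6874 = CAD 111,579.87
CAD 111,579.87 × 1.105 = AUD 123,295.76
AUD 123,295.76 × 10.77 = MXN 1,327,895.34
MXN 1,327,895.34 ÷ 0.2115 = INR 6,278,464.96
INR 6,278,464.96 ÷ 48.79 = NZD 128,683.44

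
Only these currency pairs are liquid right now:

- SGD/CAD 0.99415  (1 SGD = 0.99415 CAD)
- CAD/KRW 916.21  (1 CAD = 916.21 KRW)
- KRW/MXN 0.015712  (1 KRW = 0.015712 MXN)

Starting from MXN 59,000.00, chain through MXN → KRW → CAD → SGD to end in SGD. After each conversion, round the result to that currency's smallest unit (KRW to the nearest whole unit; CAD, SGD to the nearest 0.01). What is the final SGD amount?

MXN 59,000.00 ÷ 0.015712 = KRW 3,755,092
KRW 3,755,092 ÷ 916.21 = CAD 4,098.51
CAD 4,098.51 ÷ 0.99415 = SGD 4,122.63

SGD 4,122.63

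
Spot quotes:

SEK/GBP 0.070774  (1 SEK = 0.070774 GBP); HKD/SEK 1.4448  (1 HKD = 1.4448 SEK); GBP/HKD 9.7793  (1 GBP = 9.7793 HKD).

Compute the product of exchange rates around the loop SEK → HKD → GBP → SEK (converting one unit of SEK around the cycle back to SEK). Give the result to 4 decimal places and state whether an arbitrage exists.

1.0000 (no arbitrage)

Around SEK → HKD → GBP → SEK: 1 ÷ 1.4448 ÷ 9.7793 ÷ 0.070774 = 1.000025
Product ≈ 1 (deviation 0.002%, within rounding noise).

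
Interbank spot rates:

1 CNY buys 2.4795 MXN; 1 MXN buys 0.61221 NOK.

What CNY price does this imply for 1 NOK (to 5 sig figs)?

NOK/CNY = 0.65877

1 NOK ÷ 0.61221 = 1.63343 MXN
1.63343 MXN ÷ 2.4795 = 0.658773 CNY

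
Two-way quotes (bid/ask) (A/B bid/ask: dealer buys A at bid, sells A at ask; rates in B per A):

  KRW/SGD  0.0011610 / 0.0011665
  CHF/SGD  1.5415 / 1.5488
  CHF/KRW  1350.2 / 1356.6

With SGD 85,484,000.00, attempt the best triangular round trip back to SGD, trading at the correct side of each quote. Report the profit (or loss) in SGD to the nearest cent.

Best loop SGD → CHF → KRW → SGD:
SGD 85,484,000.00 ÷ 1.5488 (buy CHF at ask) = CHF 55,193,698.35
CHF 55,193,698.35 × 1350.2 (sell CHF at bid) = KRW 74,522,531,508
KRW 74,522,531,508 × 0.0011610 (sell KRW at bid) = SGD 86,520,659.08

Net profit: SGD 1,036,659.08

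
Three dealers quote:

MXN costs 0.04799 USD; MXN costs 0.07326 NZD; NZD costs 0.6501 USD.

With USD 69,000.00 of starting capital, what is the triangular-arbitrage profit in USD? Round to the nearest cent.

Profitable loop is USD → NZD → MXN → USD:
USD 69,000.00 ÷ 0.6501 = NZD 106,137.52
NZD 106,137.52 ÷ 0.07326 = MXN 1,448,778.56
MXN 1,448,778.56 × 0.04799 = USD 69,526.88
Profit = USD 69,526.88 − USD 69,000.00

Profit: USD 526.88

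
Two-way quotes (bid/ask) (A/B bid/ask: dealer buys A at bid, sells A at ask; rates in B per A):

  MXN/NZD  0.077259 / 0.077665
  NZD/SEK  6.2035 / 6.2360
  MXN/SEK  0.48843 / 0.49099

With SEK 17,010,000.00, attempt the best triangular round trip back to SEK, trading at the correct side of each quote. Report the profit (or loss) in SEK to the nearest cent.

Best loop SEK → NZD → MXN → SEK:
SEK 17,010,000.00 ÷ 6.2360 (buy NZD at ask) = NZD 2,727,710.07
NZD 2,727,710.07 ÷ 0.077665 (buy MXN at ask) = MXN 35,121,484.20
MXN 35,121,484.20 × 0.48843 (sell MXN at bid) = SEK 17,154,386.53

Net profit: SEK 144,386.53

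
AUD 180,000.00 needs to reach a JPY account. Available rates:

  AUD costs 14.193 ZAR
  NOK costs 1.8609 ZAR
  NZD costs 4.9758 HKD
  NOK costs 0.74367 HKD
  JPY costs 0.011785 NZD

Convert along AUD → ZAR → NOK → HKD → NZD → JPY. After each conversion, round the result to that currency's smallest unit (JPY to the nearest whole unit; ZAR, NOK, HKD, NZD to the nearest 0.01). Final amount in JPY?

AUD 180,000.00 × 14.193 = ZAR 2,554,740.00
ZAR 2,554,740.00 ÷ 1.8609 = NOK 1,372,851.85
NOK 1,372,851.85 × 0.74367 = HKD 1,020,948.74
HKD 1,020,948.74 ÷ 4.9758 = NZD 205,182.83
NZD 205,182.83 ÷ 0.011785 = JPY 17,410,507

JPY 17,410,507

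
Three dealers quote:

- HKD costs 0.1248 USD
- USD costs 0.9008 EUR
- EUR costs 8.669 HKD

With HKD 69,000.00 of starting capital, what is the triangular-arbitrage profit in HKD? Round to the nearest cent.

Profit: HKD 1,800.63

Profitable loop is HKD → EUR → USD → HKD:
HKD 69,000.00 ÷ 8.669 = EUR 7,959.40
EUR 7,959.40 ÷ 0.9008 = USD 8,835.92
USD 8,835.92 ÷ 0.1248 = HKD 70,800.63
Profit = HKD 70,800.63 − HKD 69,000.00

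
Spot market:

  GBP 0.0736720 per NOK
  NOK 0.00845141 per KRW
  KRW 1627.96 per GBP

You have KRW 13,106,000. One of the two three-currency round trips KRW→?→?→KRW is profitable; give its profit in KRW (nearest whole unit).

Profitable loop is KRW → NOK → GBP → KRW:
KRW 13,106,000 × 0.00845141 = NOK 110,764.18
NOK 110,764.18 × 0.0736720 = GBP 8,160.22
GBP 8,160.22 × 1627.96 = KRW 13,284,510
Profit = KRW 13,284,510 − KRW 13,106,000

Profit: KRW 178,510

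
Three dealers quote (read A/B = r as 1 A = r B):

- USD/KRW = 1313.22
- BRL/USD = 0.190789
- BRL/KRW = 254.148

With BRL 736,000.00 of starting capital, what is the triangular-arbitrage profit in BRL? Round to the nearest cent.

Profitable loop is BRL → KRW → USD → BRL:
BRL 736,000.00 × 254.148 = KRW 187,052,928
KRW 187,052,928 ÷ 1313.22 = USD 142,438.38
USD 142,438.38 ÷ 0.190789 = BRL 746,575.43
Profit = BRL 746,575.43 − BRL 736,000.00

Profit: BRL 10,575.43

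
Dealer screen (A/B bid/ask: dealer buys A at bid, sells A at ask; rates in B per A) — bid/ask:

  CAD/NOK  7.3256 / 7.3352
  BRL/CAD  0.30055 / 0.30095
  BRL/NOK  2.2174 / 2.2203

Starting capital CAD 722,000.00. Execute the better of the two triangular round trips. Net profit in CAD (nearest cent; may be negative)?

Best loop CAD → BRL → NOK → CAD:
CAD 722,000.00 ÷ 0.30095 (buy BRL at ask) = BRL 2,399,069.61
BRL 2,399,069.61 × 2.2174 (sell BRL at bid) = NOK 5,319,696.96
NOK 5,319,696.96 ÷ 7.3352 (buy CAD at ask) = CAD 725,228.62

Net profit: CAD 3,228.62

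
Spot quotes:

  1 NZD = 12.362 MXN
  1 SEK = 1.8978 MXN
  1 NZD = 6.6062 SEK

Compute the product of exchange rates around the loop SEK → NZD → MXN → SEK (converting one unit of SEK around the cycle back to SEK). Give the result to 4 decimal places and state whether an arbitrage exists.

0.9860 (arbitrage exists)

Around SEK → NZD → MXN → SEK: 1 ÷ 6.6062 × 12.362 ÷ 1.8978 = 0.986022
Product < 1; profitable direction is SEK → MXN → NZD → SEK.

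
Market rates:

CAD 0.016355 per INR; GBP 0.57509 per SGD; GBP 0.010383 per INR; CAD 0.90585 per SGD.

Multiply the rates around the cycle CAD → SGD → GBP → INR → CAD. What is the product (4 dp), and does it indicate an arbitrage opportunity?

Around CAD → SGD → GBP → INR → CAD: 1 ÷ 0.90585 × 0.57509 ÷ 0.010383 × 0.016355 = 1.000017
Product ≈ 1 (deviation 0.002%, within rounding noise).

1.0000 (no arbitrage)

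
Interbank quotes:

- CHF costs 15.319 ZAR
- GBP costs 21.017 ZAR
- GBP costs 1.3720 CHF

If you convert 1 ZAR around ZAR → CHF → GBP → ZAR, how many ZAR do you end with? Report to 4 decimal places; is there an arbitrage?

Around ZAR → CHF → GBP → ZAR: 1 ÷ 15.319 ÷ 1.3720 × 21.017 = 0.999968
Product ≈ 1 (deviation 0.003%, within rounding noise).

1.0000 (no arbitrage)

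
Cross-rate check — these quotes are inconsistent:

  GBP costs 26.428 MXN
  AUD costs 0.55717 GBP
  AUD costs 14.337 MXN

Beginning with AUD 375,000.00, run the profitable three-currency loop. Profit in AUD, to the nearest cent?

Profitable loop is AUD → GBP → MXN → AUD:
AUD 375,000.00 × 0.55717 = GBP 208,938.75
GBP 208,938.75 × 26.428 = MXN 5,521,833.29
MXN 5,521,833.29 ÷ 14.337 = AUD 385,145.66
Profit = AUD 385,145.66 − AUD 375,000.00

Profit: AUD 10,145.66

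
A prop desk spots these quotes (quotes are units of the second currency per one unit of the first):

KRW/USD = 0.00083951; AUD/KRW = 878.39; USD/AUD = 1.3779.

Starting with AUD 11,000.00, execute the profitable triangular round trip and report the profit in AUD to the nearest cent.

Profitable loop is AUD → KRW → USD → AUD:
AUD 11,000.00 × 878.39 = KRW 9,662,290
KRW 9,662,290 × 0.00083951 = USD 8,111.59
USD 8,111.59 × 1.3779 = AUD 11,176.96
Profit = AUD 11,176.96 − AUD 11,000.00

Profit: AUD 176.96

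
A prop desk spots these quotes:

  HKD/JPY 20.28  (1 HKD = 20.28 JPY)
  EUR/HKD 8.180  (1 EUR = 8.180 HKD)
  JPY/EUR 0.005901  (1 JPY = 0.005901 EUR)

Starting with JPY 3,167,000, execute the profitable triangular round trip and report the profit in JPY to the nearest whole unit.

Profitable loop is JPY → HKD → EUR → JPY:
JPY 3,167,000 ÷ 20.28 = HKD 156,163.71
HKD 156,163.71 ÷ 8.180 = EUR 19,090.92
EUR 19,090.92 ÷ 0.005901 = JPY 3,235,200
Profit = JPY 3,235,200 − JPY 3,167,000

Profit: JPY 68,200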